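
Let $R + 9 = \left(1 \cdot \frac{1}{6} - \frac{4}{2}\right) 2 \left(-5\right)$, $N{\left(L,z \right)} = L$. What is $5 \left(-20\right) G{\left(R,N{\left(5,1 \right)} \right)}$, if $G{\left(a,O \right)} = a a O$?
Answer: $- \frac{392000}{9} \approx -43556.0$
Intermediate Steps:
$R = \frac{28}{3}$ ($R = -9 + \left(1 \cdot \frac{1}{6} - \frac{4}{2}\right) 2 \left(-5\right) = -9 + \left(1 \cdot \frac{1}{6} - 2\right) 2 \left(-5\right) = -9 + \left(\frac{1}{6} - 2\right) 2 \left(-5\right) = -9 + \left(- \frac{11}{6}\right) 2 \left(-5\right) = -9 - - \frac{55}{3} = -9 + \frac{55}{3} = \frac{28}{3} \approx 9.3333$)
$G{\left(a,O \right)} = O a^{2}$ ($G{\left(a,O \right)} = a O a = O a^{2}$)
$5 \left(-20\right) G{\left(R,N{\left(5,1 \right)} \right)} = 5 \left(-20\right) 5 \left(\frac{28}{3}\right)^{2} = - 100 \cdot 5 \cdot \frac{784}{9} = \left(-100\right) \frac{3920}{9} = - \frac{392000}{9}$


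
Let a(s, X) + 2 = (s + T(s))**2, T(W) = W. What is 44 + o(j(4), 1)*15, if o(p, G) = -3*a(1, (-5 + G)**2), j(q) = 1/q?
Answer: -46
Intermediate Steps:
a(s, X) = -2 + 4*s**2 (a(s, X) = -2 + (s + s)**2 = -2 + (2*s)**2 = -2 + 4*s**2)
o(p, G) = -6 (o(p, G) = -3*(-2 + 4*1**2) = -3*(-2 + 4*1) = -3*(-2 + 4) = -3*2 = -6)
44 + o(j(4), 1)*15 = 44 - 6*15 = 44 - 90 = -46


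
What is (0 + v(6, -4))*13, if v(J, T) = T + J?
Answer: 26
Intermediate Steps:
v(J, T) = J + T
(0 + v(6, -4))*13 = (0 + (6 - 4))*13 = (0 + 2)*13 = 2*13 = 26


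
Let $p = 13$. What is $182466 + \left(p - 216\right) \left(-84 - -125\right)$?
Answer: $174143$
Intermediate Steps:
$182466 + \left(p - 216\right) \left(-84 - -125\right) = 182466 + \left(13 - 216\right) \left(-84 - -125\right) = 182466 - 203 \left(-84 + 125\right) = 182466 - 8323 = 174143$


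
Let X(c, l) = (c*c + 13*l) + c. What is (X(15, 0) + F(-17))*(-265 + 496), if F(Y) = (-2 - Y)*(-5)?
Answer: 38115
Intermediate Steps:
X(c, l) = c + c² + 13*l (X(c, l) = (c² + 13*l) + c = c + c² + 13*l)
F(Y) = 10 + 5*Y
(X(15, 0) + F(-17))*(-265 + 496) = ((15 + 15² + 13*0) + (10 + 5*(-17)))*(-265 + 496) = ((15 + 225 + 0) + (10 - 85))*231 = (240 - 75)*231 = 165*231 = 38115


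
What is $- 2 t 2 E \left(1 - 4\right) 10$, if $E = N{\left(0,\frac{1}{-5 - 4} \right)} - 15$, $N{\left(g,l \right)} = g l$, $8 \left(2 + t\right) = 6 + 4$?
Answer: $1350$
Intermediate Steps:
$t = - \frac{3}{4}$ ($t = -2 + \frac{6 + 4}{8} = -2 + \frac{1}{8} \cdot 10 = -2 + \frac{5}{4} = - \frac{3}{4} \approx -0.75$)
$E = -15$ ($E = \frac{0}{-5 - 4} - 15 = \frac{0}{-9} - 15 = 0 \left(- \frac{1}{9}\right) - 15 = 0 - 15 = -15$)
$- 2 t 2 E \left(1 - 4\right) 10 = \left(-2\right) \left(- \frac{3}{4}\right) 2 \left(-15\right) \left(1 - 4\right) 10 = \frac{3}{2} \cdot 2 \left(-15\right) \left(\left(-3\right) 10\right) = 3 \left(-15\right) \left(-30\right) = \left(-45\right) \left(-30\right) = 1350$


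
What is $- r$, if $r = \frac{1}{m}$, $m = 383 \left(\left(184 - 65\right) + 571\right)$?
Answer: $- \frac{1}{264270} \approx -3.784 \cdot 10^{-6}$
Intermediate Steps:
$m = 264270$ ($m = 383 \left(119 + 571\right) = 383 \cdot 690 = 264270$)
$r = \frac{1}{264270} \approx 3.784 \cdot 10^{-6}$
$- r = \left(-1\right) \frac{1}{264270} = - \frac{1}{264270}$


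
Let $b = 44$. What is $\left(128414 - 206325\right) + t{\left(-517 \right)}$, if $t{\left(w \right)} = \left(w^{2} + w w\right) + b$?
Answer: $456711$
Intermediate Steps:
$t{\left(w \right)} = 44 + 2 w^{2}$ ($t{\left(w \right)} = \left(w^{2} + w w\right) + 44 = \left(w^{2} + w^{2}\right) + 44 = 2 w^{2} + 44 = 44 + 2 w^{2}$)
$\left(128414 - 206325\right) + t{\left(-517 \right)} = \left(128414 - 206325\right) + \left(44 + 2 \left(-517\right)^{2}\right) = -77911 + \left(44 + 2 \cdot 267289\right) = -77911 + \left(44 + 534578\right) = -77911 + 534622 = 456711$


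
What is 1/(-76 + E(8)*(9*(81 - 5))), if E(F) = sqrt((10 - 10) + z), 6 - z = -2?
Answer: 1/49172 + 9*sqrt(2)/24586 ≈ 0.00053803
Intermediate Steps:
z = 8 (z = 6 - 1*(-2) = 6 + 2 = 8)
E(F) = 2*sqrt(2) (E(F) = sqrt((10 - 10) + 8) = sqrt(0 + 8) = sqrt(8) = 2*sqrt(2))
1/(-76 + E(8)*(9*(81 - 5))) = 1/(-76 + (2*sqrt(2))*(9*(81 - 5))) = 1/(-76 + (2*sqrt(2))*(9*76)) = 1/(-76 + (2*sqrt(2))*684) = 1/(-76 + 1368*sqrt(2))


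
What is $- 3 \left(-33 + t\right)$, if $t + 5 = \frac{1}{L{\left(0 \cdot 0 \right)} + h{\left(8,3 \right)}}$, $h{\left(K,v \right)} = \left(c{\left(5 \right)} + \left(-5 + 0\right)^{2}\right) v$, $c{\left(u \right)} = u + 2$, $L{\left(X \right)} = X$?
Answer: $\frac{3647}{32} \approx 113.97$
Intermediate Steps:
$c{\left(u \right)} = 2 + u$
$h{\left(K,v \right)} = 32 v$ ($h{\left(K,v \right)} = \left(\left(2 + 5\right) + \left(-5 + 0\right)^{2}\right) v = \left(7 + \left(-5\right)^{2}\right) v = \left(7 + 25\right) v = 32 v$)
$t = - \frac{479}{96}$ ($t = -5 + \frac{1}{0 \cdot 0 + 32 \cdot 3} = -5 + \frac{1}{0 + 96} = -5 + \frac{1}{96} = - \frac{479}{96} \approx -4.9896$)
$- 3 \left(-33 + t\right) = - 3 \left(-33 - \frac{479}{96}\right) = \left(-3\right) \left(- \frac{3647}{96}\right) = \frac{3647}{32}$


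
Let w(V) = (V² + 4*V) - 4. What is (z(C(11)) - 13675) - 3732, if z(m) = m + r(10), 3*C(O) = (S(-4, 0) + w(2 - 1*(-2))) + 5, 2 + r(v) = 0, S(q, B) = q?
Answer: -52198/3 ≈ -17399.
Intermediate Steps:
w(V) = -4 + V² + 4*V
r(v) = -2 (r(v) = -2 + 0 = -2)
C(O) = 29/3 (C(O) = ((-4 + (-4 + (2 - 1*(-2))² + 4*(2 - 1*(-2)))) + 5)/3 = ((-4 + (-4 + (2 + 2)² + 4*(2 + 2))) + 5)/3 = ((-4 + (-4 + 4² + 4*4)) + 5)/3 = ((-4 + (-4 + 16 + 16)) + 5)/3 = ((-4 + 28) + 5)/3 = (24 + 5)/3 = (⅓)*29 = 29/3)
z(m) = -2 + m (z(m) = m - 2 = -2 + m)
(z(C(11)) - 13675) - 3732 = ((-2 + 29/3) - 13675) - 3732 = (23/3 - 13675) - 3732 = -41002/3 - 3732 = -52198/3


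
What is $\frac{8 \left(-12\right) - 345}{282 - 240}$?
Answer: $- \frac{21}{2} \approx -10.5$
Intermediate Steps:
$\frac{8 \left(-12\right) - 345}{282 - 240} = \frac{-96 - 345}{42} = \left(-441\right) \frac{1}{42} = - \frac{21}{2}$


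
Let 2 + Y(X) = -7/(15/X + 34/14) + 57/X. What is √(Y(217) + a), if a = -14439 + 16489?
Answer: 3*√3143884202578/117614 ≈ 45.227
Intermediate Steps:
Y(X) = -2 - 7/(17/7 + 15/X) + 57/X (Y(X) = -2 + (-7/(15/X + 34/14) + 57/X) = -2 + (-7/(15/X + 34*(1/14)) + 57/X) = -2 + (-7/(15/X + 17/7) + 57/X) = -2 + (-7/(17/7 + 15/X) + 57/X) = -2 - 7/(17/7 + 15/X) + 57/X)
a = 2050
√(Y(217) + a) = √((5985 - 83*217² + 759*217)/(217*(105 + 17*217)) + 2050) = √((5985 - 83*47089 + 164703)/(217*(105 + 3689)) + 2050) = √((1/217)*(5985 - 3908387 + 164703)/3794 + 2050) = √((1/217)*(1/3794)*(-3737699) + 2050) = √(-533957/117614 + 2050) = √(240574743/117614) = 3*√3143884202578/117614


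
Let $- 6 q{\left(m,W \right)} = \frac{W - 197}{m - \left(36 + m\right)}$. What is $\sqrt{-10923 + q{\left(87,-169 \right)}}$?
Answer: $\frac{i \sqrt{393289}}{6} \approx 104.52 i$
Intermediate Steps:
$q{\left(m,W \right)} = - \frac{197}{216} + \frac{W}{216}$ ($q{\left(m,W \right)} = - \frac{\left(W - 197\right) \frac{1}{m - \left(36 + m\right)}}{6} = - \frac{\left(-197 + W\right) \frac{1}{-36}}{6} = - \frac{\left(-197 + W\right) \left(- \frac{1}{36}\right)}{6} = - \frac{\frac{197}{36} - \frac{W}{36}}{6} = - \frac{197}{216} + \frac{W}{216}$)
$\sqrt{-10923 + q{\left(87,-169 \right)}} = \sqrt{-10923 + \left(- \frac{197}{216} + \frac{1}{216} \left(-169\right)\right)} = \sqrt{-10923 - \frac{61}{36}} = \sqrt{- \frac{393289}{36}} = \frac{i \sqrt{393289}}{6}$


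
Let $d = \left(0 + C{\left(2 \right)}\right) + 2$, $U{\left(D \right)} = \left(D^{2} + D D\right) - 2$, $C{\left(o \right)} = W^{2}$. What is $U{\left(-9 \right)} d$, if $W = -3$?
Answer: $1760$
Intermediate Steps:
$C{\left(o \right)} = 9$ ($C{\left(o \right)} = \left(-3\right)^{2} = 9$)
$U{\left(D \right)} = -2 + 2 D^{2}$ ($U{\left(D \right)} = \left(D^{2} + D^{2}\right) - 2 = 2 D^{2} - 2 = -2 + 2 D^{2}$)
$d = 11$ ($d = \left(0 + 9\right) + 2 = 9 + 2 = 11$)
$U{\left(-9 \right)} d = \left(-2 + 2 \left(-9\right)^{2}\right) 11 = \left(-2 + 2 \cdot 81\right) 11 = \left(-2 + 162\right) 11 = 160 \cdot 11 = 1760$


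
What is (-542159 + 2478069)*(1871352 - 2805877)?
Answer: -1809156292750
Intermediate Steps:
(-542159 + 2478069)*(1871352 - 2805877) = 1935910*(-934525) = -1809156292750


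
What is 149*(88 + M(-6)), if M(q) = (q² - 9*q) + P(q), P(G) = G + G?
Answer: 24734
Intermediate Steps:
P(G) = 2*G
M(q) = q² - 7*q (M(q) = (q² - 9*q) + 2*q = q² - 7*q)
149*(88 + M(-6)) = 149*(88 - 6*(-7 - 6)) = 149*(88 - 6*(-13)) = 149*(88 + 78) = 149*166 = 24734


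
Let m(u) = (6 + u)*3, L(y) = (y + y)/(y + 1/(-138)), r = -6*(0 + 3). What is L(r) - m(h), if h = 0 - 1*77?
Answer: 534273/2485 ≈ 215.00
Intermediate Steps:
r = -18 (r = -6*3 = -18)
L(y) = 2*y/(-1/138 + y) (L(y) = (2*y)/(y - 1/138) = (2*y)/(-1/138 + y) = 2*y/(-1/138 + y))
h = -77 (h = 0 - 77 = -77)
m(u) = 18 + 3*u
L(r) - m(h) = 276*(-18)/(-1 + 138*(-18)) - (18 + 3*(-77)) = 276*(-18)/(-1 - 2484) - (18 - 231) = 276*(-18)/(-2485) - 1*(-213) = 276*(-18)*(-1/2485) + 213 = 4968/2485 + 213 = 534273/2485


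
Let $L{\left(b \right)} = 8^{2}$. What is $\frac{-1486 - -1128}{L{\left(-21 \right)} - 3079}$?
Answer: $\frac{358}{3015} \approx 0.11874$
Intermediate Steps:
$L{\left(b \right)} = 64$
$\frac{-1486 - -1128}{L{\left(-21 \right)} - 3079} = \frac{-1486 - -1128}{64 - 3079} = \frac{-1486 + 1128}{-3015} = \left(-358\right) \left(- \frac{1}{3015}\right) = \frac{358}{3015}$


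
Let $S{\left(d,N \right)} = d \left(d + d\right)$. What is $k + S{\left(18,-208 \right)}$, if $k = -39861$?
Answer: $-39213$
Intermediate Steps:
$S{\left(d,N \right)} = 2 d^{2}$ ($S{\left(d,N \right)} = d 2 d = 2 d^{2}$)
$k + S{\left(18,-208 \right)} = -39861 + 2 \cdot 18^{2} = -39861 + 2 \cdot 324 = -39861 + 648 = -39213$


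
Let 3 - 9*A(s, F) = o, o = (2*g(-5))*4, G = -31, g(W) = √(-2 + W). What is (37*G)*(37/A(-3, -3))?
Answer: -1145853/457 - 3055608*I*√7/457 ≈ -2507.3 - 17690.0*I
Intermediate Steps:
o = 8*I*√7 (o = (2*√(-2 - 5))*4 = (2*√(-7))*4 = (2*(I*√7))*4 = (2*I*√7)*4 = 8*I*√7 ≈ 21.166*I)
A(s, F) = ⅓ - 8*I*√7/9
(37*G)*(37/A(-3, -3)) = (37*(-31))*(37/(⅓ - 8*I*√7/9)) = -42439/(⅓ - 8*I*√7/9)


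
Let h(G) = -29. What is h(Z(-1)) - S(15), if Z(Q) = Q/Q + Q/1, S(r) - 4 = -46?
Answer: 13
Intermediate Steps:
S(r) = -42 (S(r) = 4 - 46 = -42)
Z(Q) = 1 + Q (Z(Q) = 1 + Q*1 = 1 + Q)
h(Z(-1)) - S(15) = -29 - 1*(-42) = -29 + 42 = 13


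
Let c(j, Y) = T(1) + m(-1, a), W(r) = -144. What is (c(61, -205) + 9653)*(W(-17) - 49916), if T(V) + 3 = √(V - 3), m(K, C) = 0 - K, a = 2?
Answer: -483129060 - 50060*I*√2 ≈ -4.8313e+8 - 70796.0*I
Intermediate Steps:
m(K, C) = -K
T(V) = -3 + √(-3 + V) (T(V) = -3 + √(V - 3) = -3 + √(-3 + V))
c(j, Y) = -2 + I*√2 (c(j, Y) = (-3 + √(-3 + 1)) - 1*(-1) = (-3 + √(-2)) + 1 = (-3 + I*√2) + 1 = -2 + I*√2)
(c(61, -205) + 9653)*(W(-17) - 49916) = ((-2 + I*√2) + 9653)*(-144 - 49916) = (9651 + I*√2)*(-50060) = -483129060 - 50060*I*√2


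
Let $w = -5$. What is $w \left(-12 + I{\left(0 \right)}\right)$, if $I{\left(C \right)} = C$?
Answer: $60$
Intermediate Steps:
$w \left(-12 + I{\left(0 \right)}\right) = - 5 \left(-12 + 0\right) = \left(-5\right) \left(-12\right) = 60$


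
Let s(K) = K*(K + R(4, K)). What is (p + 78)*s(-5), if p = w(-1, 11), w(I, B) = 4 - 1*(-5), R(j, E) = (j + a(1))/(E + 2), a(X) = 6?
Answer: 3625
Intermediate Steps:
R(j, E) = (6 + j)/(2 + E) (R(j, E) = (j + 6)/(E + 2) = (6 + j)/(2 + E))
w(I, B) = 9 (w(I, B) = 4 + 5 = 9)
s(K) = K*(K + 10/(2 + K)) (s(K) = K*(K + (6 + 4)/(2 + K)) = K*(K + 10/(2 + K)))
p = 9
(p + 78)*s(-5) = (9 + 78)*(-5*(10 - 5*(2 - 5))/(2 - 5)) = 87*(-5*(10 - 5*(-3))/(-3)) = 87*(-5*(-⅓)*(10 + 15)) = 87*(-5*(-⅓)*25) = 87*(125/3) = 3625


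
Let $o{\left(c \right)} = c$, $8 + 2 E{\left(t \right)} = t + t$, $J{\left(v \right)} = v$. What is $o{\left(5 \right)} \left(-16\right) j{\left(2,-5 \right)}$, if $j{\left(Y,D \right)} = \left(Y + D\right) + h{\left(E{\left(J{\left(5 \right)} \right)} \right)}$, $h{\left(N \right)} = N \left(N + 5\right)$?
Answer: $-240$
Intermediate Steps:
$E{\left(t \right)} = -4 + t$ ($E{\left(t \right)} = -4 + \frac{t + t}{2} = -4 + \frac{2 t}{2} = -4 + t$)
$h{\left(N \right)} = N \left(5 + N\right)$
$j{\left(Y,D \right)} = 6 + D + Y$ ($j{\left(Y,D \right)} = \left(Y + D\right) + \left(-4 + 5\right) \left(5 + \left(-4 + 5\right)\right) = \left(D + Y\right) + 1 \left(5 + 1\right) = \left(D + Y\right) + 1 \cdot 6 = \left(D + Y\right) + 6 = 6 + D + Y$)
$o{\left(5 \right)} \left(-16\right) j{\left(2,-5 \right)} = 5 \left(-16\right) \left(6 - 5 + 2\right) = \left(-80\right) 3 = -240$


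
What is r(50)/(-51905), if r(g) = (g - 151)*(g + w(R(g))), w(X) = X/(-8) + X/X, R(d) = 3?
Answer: 8181/83048 ≈ 0.098509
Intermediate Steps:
w(X) = 1 - X/8 (w(X) = X*(-1/8) + 1 = -X/8 + 1 = 1 - X/8)
r(g) = (-151 + g)*(5/8 + g) (r(g) = (g - 151)*(g + (1 - 1/8*3)) = (-151 + g)*(g + (1 - 3/8)) = (-151 + g)*(g + 5/8) = (-151 + g)*(5/8 + g))
r(50)/(-51905) = (-755/8 + 50**2 - 1203/8*50)/(-51905) = (-755/8 + 2500 - 30075/4)*(-1/51905) = -40905/8*(-1/51905) = 8181/83048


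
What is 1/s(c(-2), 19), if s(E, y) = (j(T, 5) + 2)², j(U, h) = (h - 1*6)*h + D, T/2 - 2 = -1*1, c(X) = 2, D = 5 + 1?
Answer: ⅑ ≈ 0.11111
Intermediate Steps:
D = 6
T = 2 (T = 4 + 2*(-1*1) = 4 + 2*(-1) = 4 - 2 = 2)
j(U, h) = 6 + h*(-6 + h) (j(U, h) = (h - 1*6)*h + 6 = (h - 6)*h + 6 = (-6 + h)*h + 6 = h*(-6 + h) + 6 = 6 + h*(-6 + h))
s(E, y) = 9 (s(E, y) = ((6 + 5² - 6*5) + 2)² = ((6 + 25 - 30) + 2)² = (1 + 2)² = 3² = 9)
1/s(c(-2), 19) = 1/9 = ⅑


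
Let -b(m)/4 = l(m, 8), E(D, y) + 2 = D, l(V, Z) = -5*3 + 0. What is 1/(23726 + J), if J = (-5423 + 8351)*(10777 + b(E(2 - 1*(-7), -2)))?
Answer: 1/31754462 ≈ 3.1492e-8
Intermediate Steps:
l(V, Z) = -15 (l(V, Z) = -15 + 0 = -15)
E(D, y) = -2 + D
b(m) = 60 (b(m) = -4*(-15) = 60)
J = 31730736 (J = (-5423 + 8351)*(10777 + 60) = 2928*10837 = 31730736)
1/(23726 + J) = 1/(23726 + 31730736) = 1/31754462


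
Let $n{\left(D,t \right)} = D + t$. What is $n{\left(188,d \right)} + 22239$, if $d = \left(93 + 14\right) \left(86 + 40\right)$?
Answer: $35909$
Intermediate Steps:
$d = 13482$ ($d = 107 \cdot 126 = 13482$)
$n{\left(188,d \right)} + 22239 = \left(188 + 13482\right) + 22239 = 13670 + 22239 = 35909$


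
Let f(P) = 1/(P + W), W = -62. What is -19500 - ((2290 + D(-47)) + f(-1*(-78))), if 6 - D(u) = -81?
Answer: -350033/16 ≈ -21877.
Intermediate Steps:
f(P) = 1/(-62 + P) (f(P) = 1/(P - 62) = 1/(-62 + P))
D(u) = 87 (D(u) = 6 - 1*(-81) = 6 + 81 = 87)
-19500 - ((2290 + D(-47)) + f(-1*(-78))) = -19500 - ((2290 + 87) + 1/(-62 - 1*(-78))) = -19500 - (2377 + 1/(-62 + 78)) = -19500 - (2377 + 1/16) = -19500 - 1*38033/16 = -19500 - 38033/16 = -350033/16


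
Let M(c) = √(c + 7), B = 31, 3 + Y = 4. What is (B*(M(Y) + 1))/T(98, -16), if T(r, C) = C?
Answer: -31/16 - 31*√2/8 ≈ -7.4176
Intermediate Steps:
Y = 1 (Y = -3 + 4 = 1)
M(c) = √(7 + c)
(B*(M(Y) + 1))/T(98, -16) = (31*(√(7 + 1) + 1))/(-16) = (31*(√8 + 1))*(-1/16) = (31*(2*√2 + 1))*(-1/16) = (31*(1 + 2*√2))*(-1/16) = (31 + 62*√2)*(-1/16) = -31/16 - 31*√2/8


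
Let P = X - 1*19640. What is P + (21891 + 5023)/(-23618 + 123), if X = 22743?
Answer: 72878071/23495 ≈ 3101.9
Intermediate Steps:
P = 3103 (P = 22743 - 1*19640 = 22743 - 19640 = 3103)
P + (21891 + 5023)/(-23618 + 123) = 3103 + (21891 + 5023)/(-23618 + 123) = 3103 + 26914/(-23495) = 3103 + 26914*(-1/23495) = 3103 - 26914/23495 = 72878071/23495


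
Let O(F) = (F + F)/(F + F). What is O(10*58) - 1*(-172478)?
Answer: 172479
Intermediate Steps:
O(F) = 1 (O(F) = (2*F)/((2*F)) = (2*F)*(1/(2*F)) = 1)
O(10*58) - 1*(-172478) = 1 - 1*(-172478) = 1 + 172478 = 172479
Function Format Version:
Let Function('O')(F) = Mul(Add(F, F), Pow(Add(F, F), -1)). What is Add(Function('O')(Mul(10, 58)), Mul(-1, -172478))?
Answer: 172479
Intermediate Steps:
Function('O')(F) = 1 (Function('O')(F) = Mul(Mul(2, F), Pow(Mul(2, F), -1)) = Mul(Mul(2, F), Mul(Rational(1, 2), Pow(F, -1))) = 1)
Add(Function('O')(Mul(10, 58)), Mul(-1, -172478)) = Add(1, Mul(-1, -172478)) = Add(1, 172478) = 172479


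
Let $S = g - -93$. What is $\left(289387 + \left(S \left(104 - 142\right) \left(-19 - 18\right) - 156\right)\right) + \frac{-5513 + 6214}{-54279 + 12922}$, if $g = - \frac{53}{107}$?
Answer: $\frac{1855452986878}{4425199} \approx 4.1929 \cdot 10^{5}$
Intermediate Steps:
$g = - \frac{53}{107}$ ($g = \left(-53\right) \frac{1}{107} = - \frac{53}{107} \approx -0.49533$)
$S = \frac{9898}{107}$ ($S = - \frac{53}{107} - -93 = - \frac{53}{107} + 93 = \frac{9898}{107} \approx 92.505$)
$\left(289387 + \left(S \left(104 - 142\right) \left(-19 - 18\right) - 156\right)\right) + \frac{-5513 + 6214}{-54279 + 12922} = \left(289387 - \left(156 - \frac{9898 \left(104 - 142\right) \left(-19 - 18\right)}{107}\right)\right) + \frac{-5513 + 6214}{-54279 + 12922} = \left(289387 - \left(156 - \frac{9898 \left(\left(-38\right) \left(-37\right)\right)}{107}\right)\right) + \frac{701}{-41357} = \left(289387 + \left(\frac{9898}{107} \cdot 1406 - 156\right)\right) + 701 \left(- \frac{1}{41357}\right) = \left(289387 + \left(\frac{13916588}{107} - 156\right)\right) - \frac{701}{41357} = \left(289387 + \frac{13899896}{107}\right) - \frac{701}{41357} = \frac{44864305}{107} - \frac{701}{41357} = \frac{1855452986878}{4425199}$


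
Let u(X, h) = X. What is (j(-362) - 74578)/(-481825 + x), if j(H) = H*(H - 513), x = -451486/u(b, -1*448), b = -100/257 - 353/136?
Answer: -171861396/234585899 ≈ -0.73262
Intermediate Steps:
b = -104321/34952 (b = -100*1/257 - 353*1/136 = -100/257 - 353/136 = -104321/34952 ≈ -2.9847)
x = 322047728/2129 (x = -451486/(-104321/34952) = -451486*(-34952/104321) = 322047728/2129 ≈ 1.5127e+5)
j(H) = H*(-513 + H)
(j(-362) - 74578)/(-481825 + x) = (-362*(-513 - 362) - 74578)/(-481825 + 322047728/2129) = (-362*(-875) - 74578)/(-703757697/2129) = (316750 - 74578)*(-2129/703757697) = 242172*(-2129/703757697) = -171861396/234585899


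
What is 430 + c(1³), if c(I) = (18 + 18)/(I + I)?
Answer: 448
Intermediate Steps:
c(I) = 18/I (c(I) = 36/((2*I)) = 36*(1/(2*I)) = 18/I)
430 + c(1³) = 430 + 18/(1³) = 430 + 18/1 = 430 + 18*1 = 430 + 18 = 448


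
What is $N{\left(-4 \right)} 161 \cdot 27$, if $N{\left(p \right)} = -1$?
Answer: $-4347$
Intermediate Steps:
$N{\left(-4 \right)} 161 \cdot 27 = - 161 \cdot 27 = \left(-1\right) 4347 = -4347$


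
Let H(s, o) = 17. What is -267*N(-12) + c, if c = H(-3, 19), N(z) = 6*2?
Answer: -3187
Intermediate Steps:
N(z) = 12
c = 17
-267*N(-12) + c = -267*12 + 17 = -3204 + 17 = -3187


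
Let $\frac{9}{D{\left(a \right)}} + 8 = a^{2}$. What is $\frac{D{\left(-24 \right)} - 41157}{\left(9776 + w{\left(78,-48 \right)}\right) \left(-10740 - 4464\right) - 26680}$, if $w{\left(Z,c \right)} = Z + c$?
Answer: $\frac{23377167}{84698515072} \approx 0.000276$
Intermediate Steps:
$D{\left(a \right)} = \frac{9}{-8 + a^{2}}$
$\frac{D{\left(-24 \right)} - 41157}{\left(9776 + w{\left(78,-48 \right)}\right) \left(-10740 - 4464\right) - 26680} = \frac{\frac{9}{-8 + \left(-24\right)^{2}} - 41157}{\left(9776 + \left(78 - 48\right)\right) \left(-10740 - 4464\right) - 26680} = \frac{\frac{9}{-8 + 576} - 41157}{\left(9776 + 30\right) \left(-15204\right) - 26680} = \frac{\frac{9}{568} - 41157}{9806 \left(-15204\right) - 26680} = \frac{9 \cdot \frac{1}{568} - 41157}{-149090424 - 26680} = \frac{\frac{9}{568} - 41157}{-149117104} = \left(- \frac{23377167}{568}\right) \left(- \frac{1}{149117104}\right) = \frac{23377167}{84698515072}$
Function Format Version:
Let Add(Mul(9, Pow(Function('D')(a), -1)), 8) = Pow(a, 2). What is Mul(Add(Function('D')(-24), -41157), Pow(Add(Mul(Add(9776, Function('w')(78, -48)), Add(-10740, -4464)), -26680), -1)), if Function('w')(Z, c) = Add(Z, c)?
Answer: Rational(23377167, 84698515072) ≈ 0.00027600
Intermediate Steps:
Function('D')(a) = Mul(9, Pow(Add(-8, Pow(a, 2)), -1))
Mul(Add(Function('D')(-24), -41157), Pow(Add(Mul(Add(9776, Function('w')(78, -48)), Add(-10740, -4464)), -26680), -1)) = Mul(Add(Mul(9, Pow(Add(-8, Pow(-24, 2)), -1)), -41157), Pow(Add(Mul(Add(9776, Add(78, -48)), Add(-10740, -4464)), -26680), -1)) = Mul(Add(Mul(9, Pow(Add(-8, 576), -1)), -41157), Pow(Add(Mul(Add(9776, 30), -15204), -26680), -1)) = Mul(Add(Mul(9, Pow(568, -1)), -41157), Pow(Add(Mul(9806, -15204), -26680), -1)) = Mul(Add(Mul(9, Rational(1, 568)), -41157), Pow(Add(-149090424, -26680), -1)) = Mul(Add(Rational(9, 568), -41157), Pow(-149117104, -1)) = Mul(Rational(-23377167, 568), Rational(-1, 149117104)) = Rational(23377167, 84698515072)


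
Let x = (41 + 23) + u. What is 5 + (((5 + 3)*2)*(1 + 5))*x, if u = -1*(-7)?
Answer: 6821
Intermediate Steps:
u = 7
x = 71 (x = (41 + 23) + 7 = 64 + 7 = 71)
5 + (((5 + 3)*2)*(1 + 5))*x = 5 + (((5 + 3)*2)*(1 + 5))*71 = 5 + ((8*2)*6)*71 = 5 + (16*6)*71 = 5 + 96*71 = 5 + 6816 = 6821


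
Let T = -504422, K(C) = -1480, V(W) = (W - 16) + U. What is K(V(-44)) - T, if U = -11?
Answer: 502942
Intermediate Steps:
V(W) = -27 + W (V(W) = (W - 16) - 11 = (-16 + W) - 11 = -27 + W)
K(V(-44)) - T = -1480 - 1*(-504422) = -1480 + 504422 = 502942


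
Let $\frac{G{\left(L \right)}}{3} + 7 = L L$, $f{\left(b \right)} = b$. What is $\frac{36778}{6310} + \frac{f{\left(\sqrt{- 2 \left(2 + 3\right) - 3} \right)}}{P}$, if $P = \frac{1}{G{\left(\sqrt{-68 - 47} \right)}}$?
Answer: $\frac{18389}{3155} - 366 i \sqrt{13} \approx 5.8285 - 1319.6 i$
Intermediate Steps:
$G{\left(L \right)} = -21 + 3 L^{2}$ ($G{\left(L \right)} = -21 + 3 L L = -21 + 3 L^{2}$)
$P = - \frac{1}{366}$ ($P = \frac{1}{-21 + 3 \left(\sqrt{-68 - 47}\right)^{2}} = \frac{1}{-21 + 3 \left(\sqrt{-115}\right)^{2}} = \frac{1}{-21 + 3 \left(i \sqrt{115}\right)^{2}} = \frac{1}{-21 + 3 \left(-115\right)} = \frac{1}{-21 - 345} = \frac{1}{-366} = - \frac{1}{366} \approx -0.0027322$)
$\frac{36778}{6310} + \frac{f{\left(\sqrt{- 2 \left(2 + 3\right) - 3} \right)}}{P} = \frac{36778}{6310} + \frac{\sqrt{- 2 \left(2 + 3\right) - 3}}{- \frac{1}{366}} = 36778 \cdot \frac{1}{6310} + \sqrt{\left(-2\right) 5 - 3} \left(-366\right) = \frac{18389}{3155} + \sqrt{-10 - 3} \left(-366\right) = \frac{18389}{3155} + \sqrt{-13} \left(-366\right) = \frac{18389}{3155} + i \sqrt{13} \left(-366\right) = \frac{18389}{3155} - 366 i \sqrt{13}$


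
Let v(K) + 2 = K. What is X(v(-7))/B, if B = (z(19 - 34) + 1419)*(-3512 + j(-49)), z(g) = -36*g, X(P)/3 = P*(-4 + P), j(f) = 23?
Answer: -39/759439 ≈ -5.1354e-5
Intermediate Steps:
v(K) = -2 + K
X(P) = 3*P*(-4 + P) (X(P) = 3*(P*(-4 + P)) = 3*P*(-4 + P))
B = -6834951 (B = (-36*(19 - 34) + 1419)*(-3512 + 23) = (-36*(-15) + 1419)*(-3489) = (540 + 1419)*(-3489) = 1959*(-3489) = -6834951)
X(v(-7))/B = (3*(-2 - 7)*(-4 + (-2 - 7)))/(-6834951) = (3*(-9)*(-4 - 9))*(-1/6834951) = (3*(-9)*(-13))*(-1/6834951) = 351*(-1/6834951) = -39/759439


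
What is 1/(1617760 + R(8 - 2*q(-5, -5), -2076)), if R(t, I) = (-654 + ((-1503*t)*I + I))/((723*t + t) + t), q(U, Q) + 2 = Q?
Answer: 7975/12935957143 ≈ 6.1650e-7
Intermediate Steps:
q(U, Q) = -2 + Q
R(t, I) = (-654 + I - 1503*I*t)/(725*t) (R(t, I) = (-654 + (-1503*I*t + I))/(724*t + t) = (-654 + (I - 1503*I*t))/((725*t)) = (-654 + I - 1503*I*t)*(1/(725*t)) = (-654 + I - 1503*I*t)/(725*t))
1/(1617760 + R(8 - 2*q(-5, -5), -2076)) = 1/(1617760 + (-654 - 2076 - 1503*(-2076)*(8 - 2*(-2 - 5)))/(725*(8 - 2*(-2 - 5)))) = 1/(1617760 + (-654 - 2076 - 1503*(-2076)*(8 - 2*(-7)))/(725*(8 - 2*(-7)))) = 1/(1617760 + (-654 - 2076 - 1503*(-2076)*(8 + 14))/(725*(8 + 14))) = 1/(1617760 + (1/725)*(-654 - 2076 - 1503*(-2076)*22)/22) = 1/(1617760 + (1/725)*(1/22)*(-654 - 2076 + 68645016)) = 1/(1617760 + (1/725)*(1/22)*68642286) = 1/(1617760 + 34321143/7975) = 1/(12935957143/7975) = 7975/12935957143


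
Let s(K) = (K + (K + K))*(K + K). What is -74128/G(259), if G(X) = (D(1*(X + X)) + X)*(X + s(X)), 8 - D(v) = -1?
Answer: -18532/26983915 ≈ -0.00068678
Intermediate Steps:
D(v) = 9 (D(v) = 8 - 1*(-1) = 8 + 1 = 9)
s(K) = 6*K² (s(K) = (K + 2*K)*(2*K) = (3*K)*(2*K) = 6*K²)
G(X) = (9 + X)*(X + 6*X²)
-74128/G(259) = -74128*1/(259*(9 + 6*259² + 55*259)) = -74128*1/(259*(9 + 6*67081 + 14245)) = -74128*1/(259*(9 + 402486 + 14245)) = -74128/(259*416740) = -74128/107935660 = -74128*1/107935660 = -18532/26983915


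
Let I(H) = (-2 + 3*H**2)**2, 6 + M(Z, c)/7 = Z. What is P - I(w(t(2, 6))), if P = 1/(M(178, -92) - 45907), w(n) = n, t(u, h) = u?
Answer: -4470301/44703 ≈ -100.00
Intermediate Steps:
M(Z, c) = -42 + 7*Z
P = -1/44703 (P = 1/((-42 + 7*178) - 45907) = 1/((-42 + 1246) - 45907) = 1/(1204 - 45907) = 1/(-44703) = -1/44703 ≈ -2.2370e-5)
P - I(w(t(2, 6))) = -1/44703 - (-2 + 3*2**2)**2 = -1/44703 - (-2 + 3*4)**2 = -1/44703 - (-2 + 12)**2 = -1/44703 - 1*10**2 = -1/44703 - 1*100 = -1/44703 - 100 = -4470301/44703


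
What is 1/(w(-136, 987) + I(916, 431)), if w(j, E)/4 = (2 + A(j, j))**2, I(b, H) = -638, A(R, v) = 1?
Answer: -1/602 ≈ -0.0016611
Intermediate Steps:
w(j, E) = 36 (w(j, E) = 4*(2 + 1)**2 = 4*3**2 = 4*9 = 36)
1/(w(-136, 987) + I(916, 431)) = 1/(36 - 638) = 1/(-602) = -1/602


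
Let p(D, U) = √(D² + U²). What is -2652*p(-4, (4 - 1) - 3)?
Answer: -10608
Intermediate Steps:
-2652*p(-4, (4 - 1) - 3) = -2652*√((-4)² + ((4 - 1) - 3)²) = -2652*√(16 + (3 - 3)²) = -2652*√(16 + 0²) = -2652*√(16 + 0) = -2652*√16 = -2652*4 = -10608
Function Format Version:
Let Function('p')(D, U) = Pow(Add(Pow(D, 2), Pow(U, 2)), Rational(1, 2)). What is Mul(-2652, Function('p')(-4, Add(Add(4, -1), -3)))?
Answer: -10608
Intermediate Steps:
Mul(-2652, Function('p')(-4, Add(Add(4, -1), -3))) = Mul(-2652, Pow(Add(Pow(-4, 2), Pow(Add(Add(4, -1), -3), 2)), Rational(1, 2))) = Mul(-2652, Pow(Add(16, Pow(Add(3, -3), 2)), Rational(1, 2))) = Mul(-2652, Pow(Add(16, Pow(0, 2)), Rational(1, 2))) = Mul(-2652, Pow(Add(16, 0), Rational(1, 2))) = Mul(-2652, Pow(16, Rational(1, 2))) = Mul(-2652, 4) = -10608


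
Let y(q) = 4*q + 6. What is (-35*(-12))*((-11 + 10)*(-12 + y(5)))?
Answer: -5880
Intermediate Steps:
y(q) = 6 + 4*q
(-35*(-12))*((-11 + 10)*(-12 + y(5))) = (-35*(-12))*((-11 + 10)*(-12 + (6 + 4*5))) = 420*(-(-12 + (6 + 20))) = 420*(-(-12 + 26)) = 420*(-1*14) = 420*(-14) = -5880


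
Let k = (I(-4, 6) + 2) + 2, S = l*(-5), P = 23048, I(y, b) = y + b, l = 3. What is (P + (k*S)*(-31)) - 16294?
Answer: 9544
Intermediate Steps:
I(y, b) = b + y
S = -15 (S = 3*(-5) = -15)
k = 6 (k = ((6 - 4) + 2) + 2 = (2 + 2) + 2 = 4 + 2 = 6)
(P + (k*S)*(-31)) - 16294 = (23048 + (6*(-15))*(-31)) - 16294 = (23048 - 90*(-31)) - 16294 = (23048 + 2790) - 16294 = 25838 - 16294 = 9544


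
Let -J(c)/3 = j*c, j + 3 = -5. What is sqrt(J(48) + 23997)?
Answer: sqrt(25149) ≈ 158.58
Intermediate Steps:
j = -8 (j = -3 - 5 = -8)
J(c) = 24*c (J(c) = -(-24)*c = 24*c)
sqrt(J(48) + 23997) = sqrt(24*48 + 23997) = sqrt(1152 + 23997) = sqrt(25149)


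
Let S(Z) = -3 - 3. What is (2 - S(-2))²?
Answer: 64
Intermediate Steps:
S(Z) = -6
(2 - S(-2))² = (2 - 1*(-6))² = (2 + 6)² = 8² = 64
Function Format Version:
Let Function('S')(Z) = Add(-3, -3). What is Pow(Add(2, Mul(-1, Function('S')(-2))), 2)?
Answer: 64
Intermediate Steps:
Function('S')(Z) = -6
Pow(Add(2, Mul(-1, Function('S')(-2))), 2) = Pow(Add(2, Mul(-1, -6)), 2) = Pow(Add(2, 6), 2) = Pow(8, 2) = 64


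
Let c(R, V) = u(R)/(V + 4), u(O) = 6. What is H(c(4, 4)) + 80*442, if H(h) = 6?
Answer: 35366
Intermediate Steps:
c(R, V) = 6/(4 + V) (c(R, V) = 6/(V + 4) = 6/(4 + V))
H(c(4, 4)) + 80*442 = 6 + 80*442 = 6 + 35360 = 35366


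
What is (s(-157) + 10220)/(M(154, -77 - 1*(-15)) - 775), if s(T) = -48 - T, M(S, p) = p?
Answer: -3443/279 ≈ -12.340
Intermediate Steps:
(s(-157) + 10220)/(M(154, -77 - 1*(-15)) - 775) = ((-48 - 1*(-157)) + 10220)/((-77 - 1*(-15)) - 775) = ((-48 + 157) + 10220)/((-77 + 15) - 775) = (109 + 10220)/(-62 - 775) = 10329/(-837) = 10329*(-1/837) = -3443/279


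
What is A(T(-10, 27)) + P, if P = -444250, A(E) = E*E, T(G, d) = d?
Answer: -443521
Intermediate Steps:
A(E) = E²
A(T(-10, 27)) + P = 27² - 444250 = 729 - 444250 = -443521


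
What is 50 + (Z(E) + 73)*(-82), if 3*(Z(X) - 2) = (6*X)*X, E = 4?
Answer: -8724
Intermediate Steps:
Z(X) = 2 + 2*X**2 (Z(X) = 2 + ((6*X)*X)/3 = 2 + (6*X**2)/3 = 2 + 2*X**2)
50 + (Z(E) + 73)*(-82) = 50 + ((2 + 2*4**2) + 73)*(-82) = 50 + ((2 + 2*16) + 73)*(-82) = 50 + ((2 + 32) + 73)*(-82) = 50 + (34 + 73)*(-82) = 50 + 107*(-82) = 50 - 8774 = -8724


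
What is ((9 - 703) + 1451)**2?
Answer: 573049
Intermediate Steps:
((9 - 703) + 1451)**2 = (-694 + 1451)**2 = 757**2 = 573049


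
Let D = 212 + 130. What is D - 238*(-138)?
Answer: 33186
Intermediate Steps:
D = 342
D - 238*(-138) = 342 - 238*(-138) = 342 + 32844 = 33186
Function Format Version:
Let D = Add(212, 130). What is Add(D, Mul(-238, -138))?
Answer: 33186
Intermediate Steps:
D = 342
Add(D, Mul(-238, -138)) = Add(342, Mul(-238, -138)) = Add(342, 32844) = 33186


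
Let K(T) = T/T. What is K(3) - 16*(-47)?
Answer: 753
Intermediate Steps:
K(T) = 1
K(3) - 16*(-47) = 1 - 16*(-47) = 1 + 752 = 753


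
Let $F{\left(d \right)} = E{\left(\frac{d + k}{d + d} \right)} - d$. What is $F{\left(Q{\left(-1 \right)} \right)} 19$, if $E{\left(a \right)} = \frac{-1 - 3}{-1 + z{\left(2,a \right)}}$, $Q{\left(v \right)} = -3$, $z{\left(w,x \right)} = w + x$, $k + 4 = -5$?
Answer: $\frac{95}{3} \approx 31.667$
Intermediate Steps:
$k = -9$ ($k = -4 - 5 = -9$)
$E{\left(a \right)} = - \frac{4}{1 + a}$ ($E{\left(a \right)} = \frac{-1 - 3}{-1 + \left(2 + a\right)} = - \frac{4}{1 + a}$)
$F{\left(d \right)} = - d - \frac{4}{1 + \frac{-9 + d}{2 d}}$ ($F{\left(d \right)} = - \frac{4}{1 + \frac{d - 9}{d + d}} - d = - \frac{4}{1 + \frac{-9 + d}{2 d}} - d = - d - \frac{4}{1 + \frac{-9 + d}{2 d}}$)
$F{\left(Q{\left(-1 \right)} \right)} 19 = \frac{1}{3} \left(-3\right) \frac{1}{-3 - 3} \left(1 - -9\right) 19 = \frac{1}{3} \left(-3\right) \frac{1}{-6} \left(1 + 9\right) 19 = \frac{1}{3} \left(-3\right) \left(- \frac{1}{6}\right) 10 \cdot 19 = \frac{5}{3} \cdot 19 = \frac{95}{3}$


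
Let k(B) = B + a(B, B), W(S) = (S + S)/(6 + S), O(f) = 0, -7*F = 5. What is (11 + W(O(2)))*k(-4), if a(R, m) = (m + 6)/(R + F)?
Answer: -146/3 ≈ -48.667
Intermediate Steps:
F = -5/7 (F = -1/7*5 = -5/7 ≈ -0.71429)
a(R, m) = (6 + m)/(-5/7 + R) (a(R, m) = (m + 6)/(R - 5/7) = (6 + m)/(-5/7 + R))
W(S) = 2*S/(6 + S) (W(S) = (2*S)/(6 + S) = 2*S/(6 + S))
k(B) = B + 7*(6 + B)/(-5 + 7*B)
(11 + W(O(2)))*k(-4) = (11 + 2*0/(6 + 0))*((42 + 2*(-4) + 7*(-4)**2)/(-5 + 7*(-4))) = (11 + 2*0/6)*((42 - 8 + 7*16)/(-5 - 28)) = (11 + 2*0*(1/6))*((42 - 8 + 112)/(-33)) = (11 + 0)*(-1/33*146) = 11*(-146/33) = -146/3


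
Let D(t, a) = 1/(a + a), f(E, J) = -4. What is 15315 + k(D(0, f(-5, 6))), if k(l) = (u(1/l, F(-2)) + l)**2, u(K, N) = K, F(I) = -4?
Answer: 984385/64 ≈ 15381.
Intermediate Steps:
D(t, a) = 1/(2*a)
k(l) = (l + 1/l)**2 (k(l) = (1/l + l)**2 = (l + 1/l)**2)
15315 + k(D(0, f(-5, 6))) = 15315 + (1 + ((1/2)/(-4))**2)**2/((1/2)/(-4))**2 = 15315 + (1 + ((1/2)*(-1/4))**2)**2/((1/2)*(-1/4))**2 = 15315 + (1 + (-1/8)**2)**2/(-1/8)**2 = 15315 + 64*(1 + 1/64)**2 = 15315 + 64*(65/64)**2 = 15315 + 64*(4225/4096) = 15315 + 4225/64 = 984385/64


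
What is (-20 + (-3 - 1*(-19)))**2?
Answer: 16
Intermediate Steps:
(-20 + (-3 - 1*(-19)))**2 = (-20 + (-3 + 19))**2 = (-20 + 16)**2 = (-4)**2 = 16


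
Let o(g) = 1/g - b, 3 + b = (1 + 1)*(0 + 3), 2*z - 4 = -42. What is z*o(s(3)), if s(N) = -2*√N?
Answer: 57 + 19*√3/6 ≈ 62.485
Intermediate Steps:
z = -19 (z = 2 + (½)*(-42) = 2 - 21 = -19)
b = 3 (b = -3 + (1 + 1)*(0 + 3) = -3 + 2*3 = -3 + 6 = 3)
o(g) = -3 + 1/g (o(g) = 1/g - 1*3 = 1/g - 3 = -3 + 1/g)
z*o(s(3)) = -19*(-3 + 1/(-2*√3)) = -19*(-3 - √3/6) = 57 + 19*√3/6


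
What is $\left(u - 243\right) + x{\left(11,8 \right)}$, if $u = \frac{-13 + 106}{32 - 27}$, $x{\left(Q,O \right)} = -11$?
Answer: $- \frac{1177}{5} \approx -235.4$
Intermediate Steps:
$u = \frac{93}{5} \approx 18.6$
$\left(u - 243\right) + x{\left(11,8 \right)} = \left(\frac{93}{5} - 243\right) - 11 = - \frac{1122}{5} - 11 = - \frac{1177}{5}$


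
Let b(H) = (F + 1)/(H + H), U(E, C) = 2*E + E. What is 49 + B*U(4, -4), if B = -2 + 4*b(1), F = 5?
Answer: 169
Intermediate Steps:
U(E, C) = 3*E
b(H) = 3/H (b(H) = (5 + 1)/(H + H) = 6/((2*H)) = 6*(1/(2*H)) = 3/H)
B = 10 (B = -2 + 4*(3/1) = -2 + 4*(3*1) = -2 + 4*3 = -2 + 12 = 10)
49 + B*U(4, -4) = 49 + 10*(3*4) = 49 + 10*12 = 49 + 120 = 169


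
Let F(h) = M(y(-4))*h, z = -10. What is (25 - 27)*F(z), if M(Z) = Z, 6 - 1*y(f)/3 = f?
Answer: 600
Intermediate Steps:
y(f) = 18 - 3*f
F(h) = 30*h (F(h) = (18 - 3*(-4))*h = (18 + 12)*h = 30*h)
(25 - 27)*F(z) = (25 - 27)*(30*(-10)) = -2*(-300) = 600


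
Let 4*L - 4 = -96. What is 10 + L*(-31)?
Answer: 723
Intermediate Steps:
L = -23 (L = 1 + (1/4)*(-96) = 1 - 24 = -23)
10 + L*(-31) = 10 - 23*(-31) = 10 + 713 = 723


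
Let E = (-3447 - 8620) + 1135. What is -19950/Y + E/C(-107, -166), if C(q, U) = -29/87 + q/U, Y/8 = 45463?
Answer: -990028565997/28187060 ≈ -35124.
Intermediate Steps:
Y = 363704 (Y = 8*45463 = 363704)
E = -10932 (E = -12067 + 1135 = -10932)
C(q, U) = -1/3 + q/U (C(q, U) = -29*1/87 + q/U = -1/3 + q/U)
-19950/Y + E/C(-107, -166) = -19950/363704 - 10932*(-166/(-107 - 1/3*(-166))) = -19950*1/363704 - 10932*(-166/(-107 + 166/3)) = -9975/181852 - 10932/((-1/166*(-155/3))) = -9975/181852 - 10932/155/498 = -9975/181852 - 10932*498/155 = -9975/181852 - 5444136/155 = -990028565997/28187060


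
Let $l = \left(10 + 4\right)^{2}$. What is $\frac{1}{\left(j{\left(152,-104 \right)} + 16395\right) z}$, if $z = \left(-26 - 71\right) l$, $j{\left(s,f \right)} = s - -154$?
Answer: $- \frac{1}{317519412} \approx -3.1494 \cdot 10^{-9}$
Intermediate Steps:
$j{\left(s,f \right)} = 154 + s$ ($j{\left(s,f \right)} = s + 154 = 154 + s$)
$l = 196$ ($l = 14^{2} = 196$)
$z = -19012$ ($z = \left(-26 - 71\right) 196 = \left(-97\right) 196 = -19012$)
$\frac{1}{\left(j{\left(152,-104 \right)} + 16395\right) z} = \frac{1}{\left(\left(154 + 152\right) + 16395\right) \left(-19012\right)} = \frac{1}{306 + 16395} \left(- \frac{1}{19012}\right) = \frac{1}{16701} \left(- \frac{1}{19012}\right) = - \frac{1}{317519412}$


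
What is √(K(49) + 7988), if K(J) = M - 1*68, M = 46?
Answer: √7966 ≈ 89.252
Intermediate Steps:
K(J) = -22 (K(J) = 46 - 1*68 = 46 - 68 = -22)
√(K(49) + 7988) = √(-22 + 7988) = √7966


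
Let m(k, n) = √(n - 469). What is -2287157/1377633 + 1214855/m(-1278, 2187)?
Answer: -2287157/1377633 + 1214855*√1718/1718 ≈ 29308.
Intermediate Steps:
m(k, n) = √(-469 + n)
-2287157/1377633 + 1214855/m(-1278, 2187) = -2287157/1377633 + 1214855/(√(-469 + 2187)) = -2287157*1/1377633 + 1214855/(√1718) = -2287157/1377633 + 1214855*(√1718/1718) = -2287157/1377633 + 1214855*√1718/1718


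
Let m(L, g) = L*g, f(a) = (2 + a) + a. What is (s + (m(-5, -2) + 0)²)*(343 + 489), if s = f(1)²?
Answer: 96512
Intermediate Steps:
f(a) = 2 + 2*a
s = 16 (s = (2 + 2*1)² = (2 + 2)² = 4² = 16)
(s + (m(-5, -2) + 0)²)*(343 + 489) = (16 + (-5*(-2) + 0)²)*(343 + 489) = (16 + (10 + 0)²)*832 = (16 + 10²)*832 = (16 + 100)*832 = 116*832 = 96512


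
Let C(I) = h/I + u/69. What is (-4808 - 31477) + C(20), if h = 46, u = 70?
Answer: -25034363/690 ≈ -36282.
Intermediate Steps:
C(I) = 70/69 + 46/I (C(I) = 46/I + 70/69 = 70/69 + 46/I)
(-4808 - 31477) + C(20) = (-4808 - 31477) + (70/69 + 46/20) = -36285 + (70/69 + 46*(1/20)) = -36285 + (70/69 + 23/10) = -36285 + 2287/690 = -25034363/690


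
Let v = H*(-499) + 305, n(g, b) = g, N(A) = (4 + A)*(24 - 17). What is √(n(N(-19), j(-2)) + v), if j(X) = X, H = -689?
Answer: √344011 ≈ 586.52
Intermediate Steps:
N(A) = 28 + 7*A (N(A) = (4 + A)*7 = 28 + 7*A)
v = 344116 (v = -689*(-499) + 305 = 343811 + 305 = 344116)
√(n(N(-19), j(-2)) + v) = √((28 + 7*(-19)) + 344116) = √((28 - 133) + 344116) = √(-105 + 344116) = √344011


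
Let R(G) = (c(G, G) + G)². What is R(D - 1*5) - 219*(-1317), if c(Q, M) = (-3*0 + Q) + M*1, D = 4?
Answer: 288432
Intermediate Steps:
c(Q, M) = M + Q (c(Q, M) = (0 + Q) + M = Q + M = M + Q)
R(G) = 9*G² (R(G) = ((G + G) + G)² = (2*G + G)² = (3*G)² = 9*G²)
R(D - 1*5) - 219*(-1317) = 9*(4 - 1*5)² - 219*(-1317) = 9*(4 - 5)² + 288423 = 9*(-1)² + 288423 = 9*1 + 288423 = 9 + 288423 = 288432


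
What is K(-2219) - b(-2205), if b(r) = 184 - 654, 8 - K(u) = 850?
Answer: -372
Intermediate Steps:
K(u) = -842 (K(u) = 8 - 1*850 = 8 - 850 = -842)
b(r) = -470
K(-2219) - b(-2205) = -842 - 1*(-470) = -842 + 470 = -372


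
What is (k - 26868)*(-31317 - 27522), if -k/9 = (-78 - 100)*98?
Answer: -7656601392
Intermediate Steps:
k = 156996 (k = -9*(-78 - 100)*98 = -(-1602)*98 = -9*(-17444) = 156996)
(k - 26868)*(-31317 - 27522) = (156996 - 26868)*(-31317 - 27522) = 130128*(-58839) = -7656601392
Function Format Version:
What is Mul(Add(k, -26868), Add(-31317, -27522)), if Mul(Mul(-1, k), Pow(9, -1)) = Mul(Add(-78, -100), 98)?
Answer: -7656601392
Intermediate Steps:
k = 156996 (k = Mul(-9, Mul(Add(-78, -100), 98)) = Mul(-9, Mul(-178, 98)) = Mul(-9, -17444) = 156996)
Mul(Add(k, -26868), Add(-31317, -27522)) = Mul(Add(156996, -26868), Add(-31317, -27522)) = Mul(130128, -58839) = -7656601392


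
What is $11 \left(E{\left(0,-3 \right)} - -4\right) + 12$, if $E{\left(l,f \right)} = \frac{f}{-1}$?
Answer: $89$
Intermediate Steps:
$E{\left(l,f \right)} = - f$ ($E{\left(l,f \right)} = f \left(-1\right) = - f$)
$11 \left(E{\left(0,-3 \right)} - -4\right) + 12 = 11 \left(\left(-1\right) \left(-3\right) - -4\right) + 12 = 11 \left(3 + 4\right) + 12 = 11 \cdot 7 + 12 = 77 + 12 = 89$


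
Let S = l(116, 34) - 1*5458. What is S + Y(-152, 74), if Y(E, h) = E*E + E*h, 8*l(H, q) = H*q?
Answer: 6891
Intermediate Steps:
l(H, q) = H*q/8 (l(H, q) = (H*q)/8 = H*q/8)
Y(E, h) = E**2 + E*h
S = -4965 (S = (1/8)*116*34 - 1*5458 = 493 - 5458 = -4965)
S + Y(-152, 74) = -4965 - 152*(-152 + 74) = -4965 - 152*(-78) = -4965 + 11856 = 6891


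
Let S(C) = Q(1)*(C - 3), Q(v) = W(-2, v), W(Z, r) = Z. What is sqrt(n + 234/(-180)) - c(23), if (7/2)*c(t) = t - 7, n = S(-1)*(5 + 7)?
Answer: -32/7 + sqrt(9470)/10 ≈ 5.1600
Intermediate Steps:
Q(v) = -2
S(C) = 6 - 2*C (S(C) = -2*(C - 3) = -2*(-3 + C) = 6 - 2*C)
n = 96 (n = (6 - 2*(-1))*(5 + 7) = (6 + 2)*12 = 8*12 = 96)
c(t) = -2 + 2*t/7 (c(t) = 2*(t - 7)/7 = 2*(-7 + t)/7 = -2 + 2*t/7)
sqrt(n + 234/(-180)) - c(23) = sqrt(96 + 234/(-180)) - (-2 + (2/7)*23) = sqrt(96 + 234*(-1/180)) - (-2 + 46/7) = sqrt(96 - 13/10) - 1*32/7 = sqrt(947/10) - 32/7 = sqrt(9470)/10 - 32/7 = -32/7 + sqrt(9470)/10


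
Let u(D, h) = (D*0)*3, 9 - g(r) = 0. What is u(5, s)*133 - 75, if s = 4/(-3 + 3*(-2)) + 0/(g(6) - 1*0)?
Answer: -75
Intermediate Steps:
g(r) = 9 (g(r) = 9 - 1*0 = 9 + 0 = 9)
s = -4/9 (s = 4/(-3 + 3*(-2)) + 0/(9 - 1*0) = 4/(-3 - 6) + 0/(9 + 0) = 4/(-9) + 0/9 = 4*(-⅑) + 0*(⅑) = -4/9 + 0 = -4/9 ≈ -0.44444)
u(D, h) = 0 (u(D, h) = 0*3 = 0)
u(5, s)*133 - 75 = 0*133 - 75 = 0 - 75 = -75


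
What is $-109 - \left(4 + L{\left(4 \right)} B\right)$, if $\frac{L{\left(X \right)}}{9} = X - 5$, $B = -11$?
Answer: $-212$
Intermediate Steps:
$L{\left(X \right)} = -45 + 9 X$ ($L{\left(X \right)} = 9 \left(X - 5\right) = 9 \left(-5 + X\right) = -45 + 9 X$)
$-109 - \left(4 + L{\left(4 \right)} B\right) = -109 - \left(4 + \left(-45 + 9 \cdot 4\right) \left(-11\right)\right) = -109 - \left(4 + \left(-45 + 36\right) \left(-11\right)\right) = -109 - \left(4 - -99\right) = -109 - \left(4 + 99\right) = -109 - 103 = -212$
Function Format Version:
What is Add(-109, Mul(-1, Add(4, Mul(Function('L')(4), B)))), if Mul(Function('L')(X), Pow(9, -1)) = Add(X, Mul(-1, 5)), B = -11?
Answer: -212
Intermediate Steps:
Function('L')(X) = Add(-45, Mul(9, X)) (Function('L')(X) = Mul(9, Add(X, Mul(-1, 5))) = Mul(9, Add(X, -5)) = Mul(9, Add(-5, X)) = Add(-45, Mul(9, X)))
Add(-109, Mul(-1, Add(4, Mul(Function('L')(4), B)))) = Add(-109, Mul(-1, Add(4, Mul(Add(-45, Mul(9, 4)), -11)))) = Add(-109, Mul(-1, Add(4, Mul(Add(-45, 36), -11)))) = Add(-109, Mul(-1, Add(4, Mul(-9, -11)))) = Add(-109, Mul(-1, Add(4, 99))) = Add(-109, Mul(-1, 103)) = Add(-109, -103) = -212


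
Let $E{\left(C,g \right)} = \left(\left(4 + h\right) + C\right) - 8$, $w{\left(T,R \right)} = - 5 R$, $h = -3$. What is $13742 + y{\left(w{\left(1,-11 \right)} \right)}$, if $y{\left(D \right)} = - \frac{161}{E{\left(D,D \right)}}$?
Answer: $\frac{659455}{48} \approx 13739.0$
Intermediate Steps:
$E{\left(C,g \right)} = -7 + C$ ($E{\left(C,g \right)} = \left(\left(4 - 3\right) + C\right) - 8 = \left(1 + C\right) - 8 = -7 + C$)
$y{\left(D \right)} = - \frac{161}{-7 + D}$
$13742 + y{\left(w{\left(1,-11 \right)} \right)} = 13742 - \frac{161}{-7 - -55} = 13742 - \frac{161}{-7 + 55} = 13742 - \frac{161}{48} = \frac{659455}{48}$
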